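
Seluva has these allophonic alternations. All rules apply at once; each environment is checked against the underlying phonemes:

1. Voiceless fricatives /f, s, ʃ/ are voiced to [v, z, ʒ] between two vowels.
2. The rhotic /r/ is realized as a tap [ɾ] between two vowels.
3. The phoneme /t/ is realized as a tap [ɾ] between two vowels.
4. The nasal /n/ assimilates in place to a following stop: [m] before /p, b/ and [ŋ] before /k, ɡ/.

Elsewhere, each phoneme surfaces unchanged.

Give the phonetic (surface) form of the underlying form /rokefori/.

/r/ (word-initial) is in the target of rule 2 but the environment (between two vowels) is not met → [r].
/o/ (between /r/ and /k/) is unaffected → [o].
/k/ — not in any rule's target class → [k].
/e/ (between /k/ and /f/): no rule targets it → [e].
/f/ (between /e/ and /o/): between two vowels, so rule 1 applies → [v].
/o/ — not in any rule's target class → [o].
Rule 2 applies to /r/ (between /o/ and /i/: between two vowels) → [ɾ].
/i/ (word-final): no rule targets it → [i].

[rokevoɾi]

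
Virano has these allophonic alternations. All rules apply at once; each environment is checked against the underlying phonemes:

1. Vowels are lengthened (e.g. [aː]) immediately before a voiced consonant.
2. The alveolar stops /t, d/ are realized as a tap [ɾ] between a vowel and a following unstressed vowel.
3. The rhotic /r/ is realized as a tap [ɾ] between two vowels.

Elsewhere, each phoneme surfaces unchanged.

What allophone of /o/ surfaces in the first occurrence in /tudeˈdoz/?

[oː]

/o/ — between /d/ and /z/, before a voiced consonant — surfaces as [oː] (rule 1).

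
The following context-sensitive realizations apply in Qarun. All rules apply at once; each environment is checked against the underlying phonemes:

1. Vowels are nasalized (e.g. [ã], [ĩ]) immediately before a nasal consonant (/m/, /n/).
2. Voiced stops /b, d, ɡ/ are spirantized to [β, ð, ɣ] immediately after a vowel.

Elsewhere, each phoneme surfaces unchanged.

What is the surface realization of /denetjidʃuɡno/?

[dẽnetjiðʃuɣno]

/d/ (word-initial) is in the target of rule 2 but the environment (immediately after a vowel) is not met → [d].
/e/ meets the environment for rule 1 (before a nasal consonant) → [ẽ].
/n/ (between /e/ and /e/): no rule targets it → [n].
/e/ — between /n/ and /t/; rule 1 does not apply here → [e].
/t/ (between /e/ and /j/): no rule targets it → [t].
/j/ stays [j].
/i/ — between /j/ and /d/; rule 1 does not apply here → [i].
/d/ (between /i/ and /ʃ/): immediately after a vowel, so rule 2 applies → [ð].
/ʃ/ (between /d/ and /u/): no rule targets it → [ʃ].
/u/ (between /ʃ/ and /ɡ/): rule 1 targets it, but not before a nasal consonant → unchanged [u].
Rule 2 applies to /ɡ/ (between /u/ and /n/: immediately after a vowel) → [ɣ].
/n/ stays [n].
/o/ (word-final) is in the target of rule 1 but the environment (before a nasal consonant) is not met → [o].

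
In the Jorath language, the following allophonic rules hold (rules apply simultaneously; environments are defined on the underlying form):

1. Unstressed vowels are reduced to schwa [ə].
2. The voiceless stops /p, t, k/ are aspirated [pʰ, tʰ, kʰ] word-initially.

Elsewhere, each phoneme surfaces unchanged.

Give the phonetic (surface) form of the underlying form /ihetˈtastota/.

[əhətˈtastətə]

/i/ meets the environment for rule 1 (in an unstressed syllable) → [ə].
/h/ (between /i/ and /e/): no rule targets it → [h].
/e/ meets the environment for rule 1 (in an unstressed syllable) → [ə].
/t/ — between /e/ and /t/; rule 2 does not apply here → [t].
/t/ (between /t/ and /a/) fails the environment for rule 2, so it stays [t].
/a/ (between /t/ and /s/) fails the environment for rule 1, so it stays [a].
/s/ (between /a/ and /t/) is unaffected → [s].
/t/ — between /s/ and /o/; rule 2 does not apply here → [t].
/o/ — between /t/ and /t/, in an unstressed syllable — surfaces as [ə] (rule 1).
/t/ (between /o/ and /a/) fails the environment for rule 2, so it stays [t].
/a/ (word-final): in an unstressed syllable, so rule 1 applies → [ə].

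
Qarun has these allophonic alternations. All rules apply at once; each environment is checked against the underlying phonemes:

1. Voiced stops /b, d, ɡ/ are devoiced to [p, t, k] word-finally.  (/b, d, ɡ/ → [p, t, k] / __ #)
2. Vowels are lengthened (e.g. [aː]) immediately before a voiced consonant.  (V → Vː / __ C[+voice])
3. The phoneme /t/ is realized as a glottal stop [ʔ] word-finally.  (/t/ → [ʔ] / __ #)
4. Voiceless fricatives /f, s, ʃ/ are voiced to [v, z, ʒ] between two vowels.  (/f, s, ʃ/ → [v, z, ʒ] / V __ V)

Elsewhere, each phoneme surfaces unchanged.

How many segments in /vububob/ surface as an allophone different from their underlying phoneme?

Segments that undergo a rule: /u/ → [uː] (rule 2); /u/ → [uː] (rule 2); /o/ → [oː] (rule 2); /b/ → [p] (rule 1).
All other segments surface unchanged.

4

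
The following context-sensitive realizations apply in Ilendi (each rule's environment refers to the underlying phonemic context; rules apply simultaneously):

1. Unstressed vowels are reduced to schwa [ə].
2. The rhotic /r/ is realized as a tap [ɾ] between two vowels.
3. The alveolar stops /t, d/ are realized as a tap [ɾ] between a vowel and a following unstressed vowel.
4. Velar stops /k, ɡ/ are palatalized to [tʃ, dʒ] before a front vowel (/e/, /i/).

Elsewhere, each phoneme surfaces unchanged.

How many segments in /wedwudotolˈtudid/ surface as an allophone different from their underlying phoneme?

Segments that undergo a rule: /e/ → [ə] (rule 1); /u/ → [ə] (rule 1); /d/ → [ɾ] (rule 3); /o/ → [ə] (rule 1); /t/ → [ɾ] (rule 3); /o/ → [ə] (rule 1); /d/ → [ɾ] (rule 3); /i/ → [ə] (rule 1).
All other segments surface unchanged.

8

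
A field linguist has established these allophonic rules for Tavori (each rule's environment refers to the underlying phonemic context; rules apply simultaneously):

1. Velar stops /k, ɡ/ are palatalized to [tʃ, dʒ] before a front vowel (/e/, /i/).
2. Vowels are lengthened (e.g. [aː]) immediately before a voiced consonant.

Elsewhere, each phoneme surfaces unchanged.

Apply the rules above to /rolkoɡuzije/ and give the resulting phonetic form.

[roːlkoːɡuːziːje]

/r/ (word-initial) is unaffected → [r].
/o/ (between /r/ and /l/): before a voiced consonant, so rule 2 applies → [oː].
/l/ stays [l].
/k/ (between /l/ and /o/) fails the environment for rule 1, so it stays [k].
/o/ (between /k/ and /ɡ/) occurs before a voiced consonant → [oː] by rule 2.
/ɡ/ (between /o/ and /u/) is in the target of rule 1 but the environment (before a front vowel) is not met → [ɡ].
/u/ meets the environment for rule 2 (before a voiced consonant) → [uː].
/z/ stays [z].
/i/ (between /z/ and /j/): before a voiced consonant, so rule 2 applies → [iː].
/j/ — not in any rule's target class → [j].
/e/ — word-final; rule 2 does not apply here → [e].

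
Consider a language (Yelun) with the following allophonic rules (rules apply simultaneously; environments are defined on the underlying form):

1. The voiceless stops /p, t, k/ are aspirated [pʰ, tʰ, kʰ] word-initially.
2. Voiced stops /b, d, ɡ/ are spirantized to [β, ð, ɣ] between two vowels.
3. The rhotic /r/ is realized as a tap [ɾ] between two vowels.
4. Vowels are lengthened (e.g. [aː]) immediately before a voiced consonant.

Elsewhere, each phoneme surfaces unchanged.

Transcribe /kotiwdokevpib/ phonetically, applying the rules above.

[kʰotiːwdokeːvpiːb]

/k/ (word-initial): word-initially, so rule 1 applies → [kʰ].
/o/ (between /k/ and /t/) is in the target of rule 4 but the environment (before a voiced consonant) is not met → [o].
/t/ (between /o/ and /i/) is in the target of rule 1 but the environment (word-initially) is not met → [t].
/i/ meets the environment for rule 4 (before a voiced consonant) → [iː].
/w/ (between /i/ and /d/) is unaffected → [w].
/d/ — between /w/ and /o/; rule 2 does not apply here → [d].
/o/ (between /d/ and /k/): rule 4 targets it, but not before a voiced consonant → unchanged [o].
/k/ — between /o/ and /e/; rule 1 does not apply here → [k].
/e/ — between /k/ and /v/, before a voiced consonant — surfaces as [eː] (rule 4).
/v/ (between /e/ and /p/) is unaffected → [v].
/p/ — between /v/ and /i/; rule 1 does not apply here → [p].
/i/ (between /p/ and /b/) occurs before a voiced consonant → [iː] by rule 4.
/b/ (word-final): rule 2 targets it, but not between two vowels → unchanged [b].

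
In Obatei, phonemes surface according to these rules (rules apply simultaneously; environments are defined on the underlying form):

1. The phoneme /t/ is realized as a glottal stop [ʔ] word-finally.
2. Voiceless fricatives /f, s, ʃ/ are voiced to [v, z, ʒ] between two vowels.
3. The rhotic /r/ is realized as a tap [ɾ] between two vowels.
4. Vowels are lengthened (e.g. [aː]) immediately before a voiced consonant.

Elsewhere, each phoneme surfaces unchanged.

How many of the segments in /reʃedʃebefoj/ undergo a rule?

5

Segments that undergo a rule: /ʃ/ → [ʒ] (rule 2); /e/ → [eː] (rule 4); /e/ → [eː] (rule 4); /f/ → [v] (rule 2); /o/ → [oː] (rule 4).
All other segments surface unchanged.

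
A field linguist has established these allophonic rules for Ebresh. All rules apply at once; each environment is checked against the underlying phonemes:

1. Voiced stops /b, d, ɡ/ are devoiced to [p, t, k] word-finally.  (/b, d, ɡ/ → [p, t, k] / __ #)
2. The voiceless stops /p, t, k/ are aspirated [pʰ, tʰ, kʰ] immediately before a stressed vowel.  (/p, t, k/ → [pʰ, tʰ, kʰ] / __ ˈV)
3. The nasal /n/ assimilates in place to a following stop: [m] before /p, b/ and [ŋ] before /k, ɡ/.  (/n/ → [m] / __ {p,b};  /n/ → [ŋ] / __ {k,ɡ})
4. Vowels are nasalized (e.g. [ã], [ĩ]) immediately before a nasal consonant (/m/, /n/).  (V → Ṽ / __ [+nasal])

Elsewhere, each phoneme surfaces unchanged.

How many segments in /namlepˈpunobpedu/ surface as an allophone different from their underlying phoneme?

Segments that undergo a rule: /a/ → [ã] (rule 4); /p/ → [pʰ] (rule 2); /u/ → [ũ] (rule 4).
All other segments surface unchanged.

3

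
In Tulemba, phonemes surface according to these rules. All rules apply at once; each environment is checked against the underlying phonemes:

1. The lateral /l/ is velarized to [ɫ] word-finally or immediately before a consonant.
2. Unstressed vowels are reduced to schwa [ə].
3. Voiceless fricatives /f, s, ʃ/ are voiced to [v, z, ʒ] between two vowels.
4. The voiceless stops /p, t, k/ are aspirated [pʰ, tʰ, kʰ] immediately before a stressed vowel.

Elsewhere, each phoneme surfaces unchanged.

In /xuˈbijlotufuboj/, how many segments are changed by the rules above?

Segments that undergo a rule: /u/ → [ə] (rule 2); /o/ → [ə] (rule 2); /u/ → [ə] (rule 2); /f/ → [v] (rule 3); /u/ → [ə] (rule 2); /o/ → [ə] (rule 2).
All other segments surface unchanged.

6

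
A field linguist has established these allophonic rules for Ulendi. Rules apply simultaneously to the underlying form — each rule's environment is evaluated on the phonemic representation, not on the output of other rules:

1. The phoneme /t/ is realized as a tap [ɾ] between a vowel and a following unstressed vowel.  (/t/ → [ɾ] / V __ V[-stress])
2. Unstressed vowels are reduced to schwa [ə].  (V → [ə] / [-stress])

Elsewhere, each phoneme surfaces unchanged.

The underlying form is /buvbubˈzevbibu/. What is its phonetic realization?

[bəvbəbˈzevbəbə]

/b/ (word-initial) is unaffected → [b].
Rule 2 applies to /u/ (between /b/ and /v/: in an unstressed syllable) → [ə].
/v/ (between /u/ and /b/): no rule targets it → [v].
/b/ (between /v/ and /u/): no rule targets it → [b].
Rule 2 applies to /u/ (between /b/ and /b/: in an unstressed syllable) → [ə].
/b/ (between /u/ and /z/) is unaffected → [b].
/z/ (between /b/ and /e/) is unaffected → [z].
/e/ (between /z/ and /v/) is in the target of rule 2 but the environment (in an unstressed syllable) is not met → [e].
/v/ (between /e/ and /b/): no rule targets it → [v].
/b/ stays [b].
/i/ — between /b/ and /b/, in an unstressed syllable — surfaces as [ə] (rule 2).
/b/ stays [b].
/u/ (word-final) occurs in an unstressed syllable → [ə] by rule 2.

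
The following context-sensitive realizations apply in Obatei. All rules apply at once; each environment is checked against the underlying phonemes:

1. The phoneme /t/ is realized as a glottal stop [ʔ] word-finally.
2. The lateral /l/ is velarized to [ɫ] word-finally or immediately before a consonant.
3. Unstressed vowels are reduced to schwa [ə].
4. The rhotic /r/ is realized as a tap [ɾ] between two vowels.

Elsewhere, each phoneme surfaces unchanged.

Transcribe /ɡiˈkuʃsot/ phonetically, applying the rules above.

[ɡəˈkuʃsəʔ]

/i/ meets the environment for rule 3 (in an unstressed syllable) → [ə].
/u/ (between /k/ and /ʃ/) fails the environment for rule 3, so it stays [u].
/o/ (between /s/ and /t/): in an unstressed syllable, so rule 3 applies → [ə].
Rule 1 applies to /t/ (word-final: word-finally) → [ʔ].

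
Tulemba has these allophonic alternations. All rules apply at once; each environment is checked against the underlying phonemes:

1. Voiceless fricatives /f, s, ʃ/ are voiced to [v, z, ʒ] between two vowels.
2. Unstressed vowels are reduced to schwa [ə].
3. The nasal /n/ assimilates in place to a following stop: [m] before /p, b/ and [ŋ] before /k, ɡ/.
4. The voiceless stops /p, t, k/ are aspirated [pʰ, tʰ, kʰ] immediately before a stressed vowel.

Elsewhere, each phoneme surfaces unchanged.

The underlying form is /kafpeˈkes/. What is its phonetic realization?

/k/ — word-initial; rule 4 does not apply here → [k].
/a/ (between /k/ and /f/): in an unstressed syllable, so rule 2 applies → [ə].
/f/ — between /a/ and /p/; rule 1 does not apply here → [f].
/p/ (between /f/ and /e/): rule 4 targets it, but not immediately before a stressed vowel → unchanged [p].
/e/ (between /p/ and /k/): in an unstressed syllable, so rule 2 applies → [ə].
/k/ meets the environment for rule 4 (immediately before a stressed vowel) → [kʰ].
/e/ — between /k/ and /s/; rule 2 does not apply here → [e].
/s/ (word-final): rule 1 targets it, but not between two vowels → unchanged [s].

[kəfpəˈkʰes]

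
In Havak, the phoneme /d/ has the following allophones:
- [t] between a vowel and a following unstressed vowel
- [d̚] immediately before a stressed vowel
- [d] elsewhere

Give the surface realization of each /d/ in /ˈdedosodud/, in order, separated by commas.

Occurrence 1 (position 1): immediately before a stressed vowel → [d̚].
Occurrence 2 (position 3): between a vowel and a following unstressed vowel → [t].
Occurrence 3 (position 7): between a vowel and a following unstressed vowel → [t].
Occurrence 4 (position 9): no conditioning environment matches → elsewhere allophone [d].

[d̚], [t], [t], [d]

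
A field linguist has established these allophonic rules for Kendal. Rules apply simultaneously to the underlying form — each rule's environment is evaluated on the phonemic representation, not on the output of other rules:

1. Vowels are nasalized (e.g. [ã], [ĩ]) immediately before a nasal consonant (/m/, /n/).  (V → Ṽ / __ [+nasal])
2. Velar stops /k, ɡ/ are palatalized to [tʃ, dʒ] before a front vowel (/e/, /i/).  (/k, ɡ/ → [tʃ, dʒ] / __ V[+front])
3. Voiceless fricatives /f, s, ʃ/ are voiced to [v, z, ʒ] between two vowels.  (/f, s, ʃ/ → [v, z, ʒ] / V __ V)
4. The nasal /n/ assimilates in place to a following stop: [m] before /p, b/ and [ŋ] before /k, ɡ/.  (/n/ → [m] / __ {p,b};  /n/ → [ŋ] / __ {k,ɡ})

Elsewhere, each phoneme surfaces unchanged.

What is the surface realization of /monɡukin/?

/m/ — not in any rule's target class → [m].
/o/ (between /m/ and /n/): before a nasal consonant, so rule 1 applies → [õ].
/n/ (between /o/ and /ɡ/) occurs before a labial or velar stop → [ŋ] by rule 4.
/ɡ/ (between /n/ and /u/) fails the environment for rule 2, so it stays [ɡ].
/u/ — between /ɡ/ and /k/; rule 1 does not apply here → [u].
/k/ meets the environment for rule 2 (before a front vowel) → [tʃ].
/i/ (between /k/ and /n/) occurs before a nasal consonant → [ĩ] by rule 1.
/n/ — word-final; rule 4 does not apply here → [n].

[mõŋɡutʃĩn]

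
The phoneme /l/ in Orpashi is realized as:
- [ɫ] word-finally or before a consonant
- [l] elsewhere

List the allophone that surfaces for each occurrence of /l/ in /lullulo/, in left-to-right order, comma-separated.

Occurrence 1 (position 1): no conditioning environment matches → elsewhere allophone [l].
Occurrence 2 (position 3): word-finally or before a consonant → [ɫ].
Occurrence 3 (position 4): no conditioning environment matches → elsewhere allophone [l].
Occurrence 4 (position 6): no conditioning environment matches → elsewhere allophone [l].

[l], [ɫ], [l], [l]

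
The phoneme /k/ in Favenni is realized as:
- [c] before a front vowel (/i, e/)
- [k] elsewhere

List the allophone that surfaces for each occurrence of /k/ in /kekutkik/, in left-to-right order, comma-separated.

[c], [k], [c], [k]

Occurrence 1 (position 1): before a front vowel → [c].
Occurrence 2 (position 3): no conditioning environment matches → elsewhere allophone [k].
Occurrence 3 (position 6): before a front vowel → [c].
Occurrence 4 (position 8): no conditioning environment matches → elsewhere allophone [k].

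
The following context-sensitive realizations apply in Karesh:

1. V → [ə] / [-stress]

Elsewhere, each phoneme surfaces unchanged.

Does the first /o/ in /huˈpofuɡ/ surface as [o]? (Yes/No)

Yes

/o/ (between /p/ and /f/): rule 1 targets it, but not in an unstressed syllable → unchanged [o].
The actual realization is [o], which matches [o].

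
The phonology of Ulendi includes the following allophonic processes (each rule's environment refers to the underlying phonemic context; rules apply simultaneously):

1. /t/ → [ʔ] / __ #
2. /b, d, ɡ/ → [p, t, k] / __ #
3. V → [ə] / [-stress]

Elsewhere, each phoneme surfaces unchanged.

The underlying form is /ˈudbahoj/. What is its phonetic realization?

/u/ — word-initial; rule 3 does not apply here → [u].
/d/ (between /u/ and /b/) is in the target of rule 2 but the environment (word-finally) is not met → [d].
/b/ — between /d/ and /a/; rule 2 does not apply here → [b].
Rule 3 applies to /a/ (between /b/ and /h/: in an unstressed syllable) → [ə].
/h/ — not in any rule's target class → [h].
/o/ — between /h/ and /j/, in an unstressed syllable — surfaces as [ə] (rule 3).
/j/ — not in any rule's target class → [j].

[ˈudbəhəj]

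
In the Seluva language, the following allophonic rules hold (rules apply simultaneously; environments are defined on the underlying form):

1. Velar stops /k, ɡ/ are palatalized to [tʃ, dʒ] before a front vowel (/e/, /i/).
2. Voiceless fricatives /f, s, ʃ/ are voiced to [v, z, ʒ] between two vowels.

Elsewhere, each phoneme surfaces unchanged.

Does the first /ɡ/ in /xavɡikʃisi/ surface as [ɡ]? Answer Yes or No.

Rule 1 applies to /ɡ/ (between /v/ and /i/: before a front vowel) → [dʒ].
The actual realization is [dʒ], not [ɡ].

No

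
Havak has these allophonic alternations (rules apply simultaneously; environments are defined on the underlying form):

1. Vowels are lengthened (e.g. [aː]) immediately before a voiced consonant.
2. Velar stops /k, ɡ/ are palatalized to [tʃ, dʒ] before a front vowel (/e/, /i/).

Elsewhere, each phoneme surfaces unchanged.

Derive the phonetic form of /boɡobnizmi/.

/b/ (word-initial) is unaffected → [b].
/o/ (between /b/ and /ɡ/) occurs before a voiced consonant → [oː] by rule 1.
/ɡ/ — between /o/ and /o/; rule 2 does not apply here → [ɡ].
/o/ — between /ɡ/ and /b/, before a voiced consonant — surfaces as [oː] (rule 1).
/b/ (between /o/ and /n/): no rule targets it → [b].
/n/ (between /b/ and /i/): no rule targets it → [n].
Rule 1 applies to /i/ (between /n/ and /z/: before a voiced consonant) → [iː].
/z/ — not in any rule's target class → [z].
/m/ — not in any rule's target class → [m].
/i/ (word-final) is in the target of rule 1 but the environment (before a voiced consonant) is not met → [i].

[boːɡoːbniːzmi]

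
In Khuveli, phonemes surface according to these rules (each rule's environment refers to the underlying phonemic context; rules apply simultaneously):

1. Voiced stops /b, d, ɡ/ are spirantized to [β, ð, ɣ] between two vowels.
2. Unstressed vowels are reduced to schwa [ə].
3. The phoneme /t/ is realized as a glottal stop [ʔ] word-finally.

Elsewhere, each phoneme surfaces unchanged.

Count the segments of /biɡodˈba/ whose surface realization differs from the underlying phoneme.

Segments that undergo a rule: /i/ → [ə] (rule 2); /ɡ/ → [ɣ] (rule 1); /o/ → [ə] (rule 2).
All other segments surface unchanged.

3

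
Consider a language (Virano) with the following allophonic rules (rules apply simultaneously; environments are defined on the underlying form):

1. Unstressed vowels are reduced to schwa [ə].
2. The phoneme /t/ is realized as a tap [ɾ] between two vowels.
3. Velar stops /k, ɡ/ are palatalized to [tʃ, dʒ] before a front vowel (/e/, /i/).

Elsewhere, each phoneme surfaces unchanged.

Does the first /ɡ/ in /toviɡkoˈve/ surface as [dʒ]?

No

/ɡ/ (between /i/ and /k/) is in the target of rule 3 but the environment (before a front vowel) is not met → [ɡ].
The actual realization is [ɡ], not [dʒ].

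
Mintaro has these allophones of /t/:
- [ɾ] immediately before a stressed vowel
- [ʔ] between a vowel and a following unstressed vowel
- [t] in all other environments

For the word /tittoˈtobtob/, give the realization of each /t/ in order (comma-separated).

[t], [t], [t], [ɾ], [t]

Occurrence 1 (position 1): no conditioning environment matches → elsewhere allophone [t].
Occurrence 2 (position 3): no conditioning environment matches → elsewhere allophone [t].
Occurrence 3 (position 4): no conditioning environment matches → elsewhere allophone [t].
Occurrence 4 (position 6): immediately before a stressed vowel → [ɾ].
Occurrence 5 (position 9): no conditioning environment matches → elsewhere allophone [t].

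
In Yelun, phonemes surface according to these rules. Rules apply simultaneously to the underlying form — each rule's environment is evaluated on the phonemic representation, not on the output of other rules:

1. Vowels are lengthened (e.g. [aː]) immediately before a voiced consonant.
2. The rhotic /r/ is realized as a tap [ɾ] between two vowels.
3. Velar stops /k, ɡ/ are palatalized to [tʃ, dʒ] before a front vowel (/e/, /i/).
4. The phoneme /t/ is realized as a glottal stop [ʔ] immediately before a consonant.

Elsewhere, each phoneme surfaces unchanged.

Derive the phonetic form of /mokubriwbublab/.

[mokuːbriːwbuːblaːb]

/m/ — not in any rule's target class → [m].
/o/ (between /m/ and /k/) is in the target of rule 1 but the environment (before a voiced consonant) is not met → [o].
/k/ (between /o/ and /u/) fails the environment for rule 3, so it stays [k].
/u/ (between /k/ and /b/): before a voiced consonant, so rule 1 applies → [uː].
/b/ (between /u/ and /r/) is unaffected → [b].
/r/ — between /b/ and /i/; rule 2 does not apply here → [r].
Rule 1 applies to /i/ (between /r/ and /w/: before a voiced consonant) → [iː].
/w/ (between /i/ and /b/): no rule targets it → [w].
/b/ (between /w/ and /u/): no rule targets it → [b].
/u/ (between /b/ and /b/): before a voiced consonant, so rule 1 applies → [uː].
/b/ (between /u/ and /l/): no rule targets it → [b].
/l/ (between /b/ and /a/): no rule targets it → [l].
/a/ meets the environment for rule 1 (before a voiced consonant) → [aː].
/b/ (word-final): no rule targets it → [b].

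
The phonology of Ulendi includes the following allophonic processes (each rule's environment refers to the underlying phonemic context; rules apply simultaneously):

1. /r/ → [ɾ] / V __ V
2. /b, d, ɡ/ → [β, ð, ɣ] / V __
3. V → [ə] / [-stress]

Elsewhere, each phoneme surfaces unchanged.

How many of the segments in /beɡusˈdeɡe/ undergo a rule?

5

Segments that undergo a rule: /e/ → [ə] (rule 3); /ɡ/ → [ɣ] (rule 2); /u/ → [ə] (rule 3); /ɡ/ → [ɣ] (rule 2); /e/ → [ə] (rule 3).
All other segments surface unchanged.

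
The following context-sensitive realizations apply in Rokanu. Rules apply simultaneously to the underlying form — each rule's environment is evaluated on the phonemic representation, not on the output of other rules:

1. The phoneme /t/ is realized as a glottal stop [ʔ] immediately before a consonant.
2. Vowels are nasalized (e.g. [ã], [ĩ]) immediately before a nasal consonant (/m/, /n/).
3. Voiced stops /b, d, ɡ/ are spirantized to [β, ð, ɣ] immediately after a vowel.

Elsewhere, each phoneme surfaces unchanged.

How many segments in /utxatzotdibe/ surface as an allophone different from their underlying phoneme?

Segments that undergo a rule: /t/ → [ʔ] (rule 1); /t/ → [ʔ] (rule 1); /t/ → [ʔ] (rule 1); /b/ → [β] (rule 3).
All other segments surface unchanged.

4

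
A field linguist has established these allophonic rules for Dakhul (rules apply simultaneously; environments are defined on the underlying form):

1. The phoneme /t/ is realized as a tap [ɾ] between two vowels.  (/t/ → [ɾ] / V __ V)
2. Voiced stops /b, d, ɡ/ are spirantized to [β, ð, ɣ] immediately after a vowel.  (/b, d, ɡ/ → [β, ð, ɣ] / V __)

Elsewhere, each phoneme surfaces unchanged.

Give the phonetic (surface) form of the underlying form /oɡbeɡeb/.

[oɣbeɣeβ]

/ɡ/ meets the environment for rule 2 (immediately after a vowel) → [ɣ].
/b/ (between /ɡ/ and /e/) is in the target of rule 2 but the environment (immediately after a vowel) is not met → [b].
/ɡ/ (between /e/ and /e/): immediately after a vowel, so rule 2 applies → [ɣ].
Rule 2 applies to /b/ (word-final: immediately after a vowel) → [β].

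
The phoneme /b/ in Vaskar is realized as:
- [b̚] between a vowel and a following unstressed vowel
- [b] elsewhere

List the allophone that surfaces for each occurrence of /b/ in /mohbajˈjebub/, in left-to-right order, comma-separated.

[b], [b̚], [b]

Occurrence 1 (position 4): no conditioning environment matches → elsewhere allophone [b].
Occurrence 2 (position 9): between a vowel and a following unstressed vowel → [b̚].
Occurrence 3 (position 11): no conditioning environment matches → elsewhere allophone [b].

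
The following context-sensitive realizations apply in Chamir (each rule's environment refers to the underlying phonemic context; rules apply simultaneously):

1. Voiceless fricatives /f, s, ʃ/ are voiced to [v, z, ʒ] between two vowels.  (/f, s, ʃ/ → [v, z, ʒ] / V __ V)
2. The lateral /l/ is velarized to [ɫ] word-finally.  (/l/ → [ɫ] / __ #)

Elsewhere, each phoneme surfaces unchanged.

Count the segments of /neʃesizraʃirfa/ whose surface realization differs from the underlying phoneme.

3

Segments that undergo a rule: /ʃ/ → [ʒ] (rule 1); /s/ → [z] (rule 1); /ʃ/ → [ʒ] (rule 1).
All other segments surface unchanged.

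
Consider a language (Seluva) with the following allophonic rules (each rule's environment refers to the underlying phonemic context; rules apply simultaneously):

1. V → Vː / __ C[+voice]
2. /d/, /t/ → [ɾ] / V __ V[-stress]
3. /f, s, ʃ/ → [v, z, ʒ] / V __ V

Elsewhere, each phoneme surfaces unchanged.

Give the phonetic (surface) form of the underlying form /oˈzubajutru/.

/o/ meets the environment for rule 1 (before a voiced consonant) → [oː].
/z/ (between /o/ and /u/): no rule targets it → [z].
/u/ meets the environment for rule 1 (before a voiced consonant) → [uː].
/b/ (between /u/ and /a/): no rule targets it → [b].
/a/ — between /b/ and /j/, before a voiced consonant — surfaces as [aː] (rule 1).
/j/ (between /a/ and /u/) is unaffected → [j].
/u/ (between /j/ and /t/) fails the environment for rule 1, so it stays [u].
/t/ (between /u/ and /r/) is in the target of rule 2 but the environment (between a vowel and a following unstressed vowel) is not met → [t].
/r/ (between /t/ and /u/): no rule targets it → [r].
/u/ — word-final; rule 1 does not apply here → [u].

[oːˈzuːbaːjutru]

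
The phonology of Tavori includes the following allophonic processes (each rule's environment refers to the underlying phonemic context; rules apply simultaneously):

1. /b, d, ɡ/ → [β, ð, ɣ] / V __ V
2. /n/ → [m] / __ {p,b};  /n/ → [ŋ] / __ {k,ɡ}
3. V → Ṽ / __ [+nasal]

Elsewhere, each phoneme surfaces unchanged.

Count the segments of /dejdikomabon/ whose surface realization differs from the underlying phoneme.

3

Segments that undergo a rule: /o/ → [õ] (rule 3); /b/ → [β] (rule 1); /o/ → [õ] (rule 3).
All other segments surface unchanged.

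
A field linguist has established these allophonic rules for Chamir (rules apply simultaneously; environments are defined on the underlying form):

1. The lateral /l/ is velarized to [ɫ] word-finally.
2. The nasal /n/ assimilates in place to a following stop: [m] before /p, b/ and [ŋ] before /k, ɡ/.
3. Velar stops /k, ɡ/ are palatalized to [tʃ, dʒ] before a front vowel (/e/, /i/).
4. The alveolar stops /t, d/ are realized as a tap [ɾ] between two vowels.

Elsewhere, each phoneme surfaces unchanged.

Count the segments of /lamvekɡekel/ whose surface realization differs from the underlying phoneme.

Segments that undergo a rule: /ɡ/ → [dʒ] (rule 3); /k/ → [tʃ] (rule 3); /l/ → [ɫ] (rule 1).
All other segments surface unchanged.

3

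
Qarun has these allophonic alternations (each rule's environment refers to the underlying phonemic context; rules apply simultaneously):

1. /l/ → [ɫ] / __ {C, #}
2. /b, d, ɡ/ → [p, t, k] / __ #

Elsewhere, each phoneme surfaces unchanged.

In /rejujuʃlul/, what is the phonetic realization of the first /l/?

[l]

/l/ (between /ʃ/ and /u/) is in the target of rule 1 but the environment (word-finally or immediately before a consonant) is not met → [l].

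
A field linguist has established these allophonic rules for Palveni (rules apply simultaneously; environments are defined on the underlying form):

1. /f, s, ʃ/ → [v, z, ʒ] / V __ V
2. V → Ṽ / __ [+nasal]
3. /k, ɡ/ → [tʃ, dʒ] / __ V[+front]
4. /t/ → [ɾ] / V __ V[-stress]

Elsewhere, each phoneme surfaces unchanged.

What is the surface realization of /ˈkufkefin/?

[ˈkuftʃevĩn]

/k/ (word-initial) is in the target of rule 3 but the environment (before a front vowel) is not met → [k].
/u/ (between /k/ and /f/) is in the target of rule 2 but the environment (before a nasal consonant) is not met → [u].
/f/ (between /u/ and /k/) is in the target of rule 1 but the environment (between two vowels) is not met → [f].
Rule 3 applies to /k/ (between /f/ and /e/: before a front vowel) → [tʃ].
/e/ (between /k/ and /f/): rule 2 targets it, but not before a nasal consonant → unchanged [e].
/f/ — between /e/ and /i/, between two vowels — surfaces as [v] (rule 1).
/i/ meets the environment for rule 2 (before a nasal consonant) → [ĩ].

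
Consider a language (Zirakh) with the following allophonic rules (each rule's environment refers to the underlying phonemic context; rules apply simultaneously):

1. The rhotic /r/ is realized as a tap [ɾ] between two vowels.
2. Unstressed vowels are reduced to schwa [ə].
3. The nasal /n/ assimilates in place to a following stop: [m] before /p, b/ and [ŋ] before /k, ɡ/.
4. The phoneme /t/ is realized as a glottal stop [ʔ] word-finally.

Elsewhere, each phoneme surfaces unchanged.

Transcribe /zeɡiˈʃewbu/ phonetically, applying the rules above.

[zəɡəˈʃewbə]

Rule 2 applies to /e/ (between /z/ and /ɡ/: in an unstressed syllable) → [ə].
/i/ — between /ɡ/ and /ʃ/, in an unstressed syllable — surfaces as [ə] (rule 2).
/e/ (between /ʃ/ and /w/): rule 2 targets it, but not in an unstressed syllable → unchanged [e].
/u/ (word-final) occurs in an unstressed syllable → [ə] by rule 2.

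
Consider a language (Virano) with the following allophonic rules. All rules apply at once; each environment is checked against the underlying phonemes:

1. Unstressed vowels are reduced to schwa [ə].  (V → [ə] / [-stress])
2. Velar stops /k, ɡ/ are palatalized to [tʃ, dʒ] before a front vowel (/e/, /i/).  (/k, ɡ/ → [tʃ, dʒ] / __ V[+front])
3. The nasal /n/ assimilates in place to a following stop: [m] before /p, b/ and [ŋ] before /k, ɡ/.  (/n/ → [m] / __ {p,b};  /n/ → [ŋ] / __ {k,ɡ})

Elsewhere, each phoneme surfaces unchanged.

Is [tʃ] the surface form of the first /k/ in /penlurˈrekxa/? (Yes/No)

No

/k/ — between /e/ and /x/; rule 2 does not apply here → [k].
The actual realization is [k], not [tʃ].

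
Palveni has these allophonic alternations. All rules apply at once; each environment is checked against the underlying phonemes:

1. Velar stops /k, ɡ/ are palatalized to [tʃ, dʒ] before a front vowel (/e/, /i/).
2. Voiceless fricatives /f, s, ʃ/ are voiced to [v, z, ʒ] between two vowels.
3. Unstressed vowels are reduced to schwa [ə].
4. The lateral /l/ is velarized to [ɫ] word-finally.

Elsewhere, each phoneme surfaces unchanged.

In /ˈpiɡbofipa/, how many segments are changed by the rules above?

4

Segments that undergo a rule: /o/ → [ə] (rule 3); /f/ → [v] (rule 2); /i/ → [ə] (rule 3); /a/ → [ə] (rule 3).
All other segments surface unchanged.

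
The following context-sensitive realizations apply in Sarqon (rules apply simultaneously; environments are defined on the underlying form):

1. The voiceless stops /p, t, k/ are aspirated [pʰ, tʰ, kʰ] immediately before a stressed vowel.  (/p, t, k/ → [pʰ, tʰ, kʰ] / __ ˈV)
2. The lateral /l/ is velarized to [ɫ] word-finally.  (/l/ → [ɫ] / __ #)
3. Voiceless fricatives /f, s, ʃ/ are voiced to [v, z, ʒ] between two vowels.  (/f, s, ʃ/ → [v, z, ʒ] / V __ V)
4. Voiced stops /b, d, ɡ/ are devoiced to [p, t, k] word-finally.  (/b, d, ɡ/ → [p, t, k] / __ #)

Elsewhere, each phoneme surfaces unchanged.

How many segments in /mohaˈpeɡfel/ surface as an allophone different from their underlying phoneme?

Segments that undergo a rule: /p/ → [pʰ] (rule 1); /l/ → [ɫ] (rule 2).
All other segments surface unchanged.

2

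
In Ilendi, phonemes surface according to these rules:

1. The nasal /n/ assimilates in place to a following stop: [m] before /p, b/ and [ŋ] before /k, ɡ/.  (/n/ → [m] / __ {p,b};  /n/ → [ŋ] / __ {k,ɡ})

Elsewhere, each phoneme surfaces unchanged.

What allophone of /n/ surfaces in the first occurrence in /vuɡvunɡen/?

Rule 1 applies to /n/ (between /u/ and /ɡ/: before a labial or velar stop) → [ŋ].

[ŋ]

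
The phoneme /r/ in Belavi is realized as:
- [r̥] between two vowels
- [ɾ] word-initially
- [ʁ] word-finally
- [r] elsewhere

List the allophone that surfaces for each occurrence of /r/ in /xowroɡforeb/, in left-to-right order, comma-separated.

Occurrence 1 (position 4): no conditioning environment matches → elsewhere allophone [r].
Occurrence 2 (position 9): between two vowels → [r̥].

[r], [r̥]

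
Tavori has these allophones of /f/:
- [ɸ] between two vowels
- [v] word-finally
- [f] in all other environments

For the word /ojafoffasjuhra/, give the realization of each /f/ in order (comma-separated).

[ɸ], [f], [f]

Occurrence 1 (position 4): between two vowels → [ɸ].
Occurrence 2 (position 6): no conditioning environment matches → elsewhere allophone [f].
Occurrence 3 (position 7): no conditioning environment matches → elsewhere allophone [f].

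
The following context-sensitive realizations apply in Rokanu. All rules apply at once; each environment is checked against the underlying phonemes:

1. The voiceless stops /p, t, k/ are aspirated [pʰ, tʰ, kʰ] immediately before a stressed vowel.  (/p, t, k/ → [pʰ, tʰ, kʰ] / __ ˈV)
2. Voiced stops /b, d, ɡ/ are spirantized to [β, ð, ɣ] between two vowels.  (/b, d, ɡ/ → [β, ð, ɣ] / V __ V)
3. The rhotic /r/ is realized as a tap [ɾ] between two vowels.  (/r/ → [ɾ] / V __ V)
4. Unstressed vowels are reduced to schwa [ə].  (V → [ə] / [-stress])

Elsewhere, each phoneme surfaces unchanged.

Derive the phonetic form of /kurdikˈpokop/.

[kərdəkˈpʰokəp]

/k/ (word-initial) fails the environment for rule 1, so it stays [k].
/u/ — between /k/ and /r/, in an unstressed syllable — surfaces as [ə] (rule 4).
/r/ (between /u/ and /d/): rule 3 targets it, but not between two vowels → unchanged [r].
/d/ (between /r/ and /i/) fails the environment for rule 2, so it stays [d].
/i/ — between /d/ and /k/, in an unstressed syllable — surfaces as [ə] (rule 4).
/k/ (between /i/ and /p/): rule 1 targets it, but not immediately before a stressed vowel → unchanged [k].
/p/ — between /k/ and /o/, immediately before a stressed vowel — surfaces as [pʰ] (rule 1).
/o/ (between /p/ and /k/) fails the environment for rule 4, so it stays [o].
/k/ — between /o/ and /o/; rule 1 does not apply here → [k].
/o/ — between /k/ and /p/, in an unstressed syllable — surfaces as [ə] (rule 4).
/p/ (word-final): rule 1 targets it, but not immediately before a stressed vowel → unchanged [p].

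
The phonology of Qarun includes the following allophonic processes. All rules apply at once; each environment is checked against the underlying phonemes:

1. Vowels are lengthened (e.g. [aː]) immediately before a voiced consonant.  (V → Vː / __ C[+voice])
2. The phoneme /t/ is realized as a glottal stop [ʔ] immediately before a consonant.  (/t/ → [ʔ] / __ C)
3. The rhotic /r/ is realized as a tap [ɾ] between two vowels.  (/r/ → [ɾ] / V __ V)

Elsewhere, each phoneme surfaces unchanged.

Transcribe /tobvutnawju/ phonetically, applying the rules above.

/t/ (word-initial) is in the target of rule 2 but the environment (immediately before a consonant) is not met → [t].
/o/ (between /t/ and /b/) occurs before a voiced consonant → [oː] by rule 1.
/b/ (between /o/ and /v/) is unaffected → [b].
/v/ (between /b/ and /u/) is unaffected → [v].
/u/ (between /v/ and /t/) fails the environment for rule 1, so it stays [u].
/t/ meets the environment for rule 2 (immediately before a consonant) → [ʔ].
/n/ stays [n].
Rule 1 applies to /a/ (between /n/ and /w/: before a voiced consonant) → [aː].
/w/ — not in any rule's target class → [w].
/j/ (between /w/ and /u/): no rule targets it → [j].
/u/ (word-final): rule 1 targets it, but not before a voiced consonant → unchanged [u].

[toːbvuʔnaːwju]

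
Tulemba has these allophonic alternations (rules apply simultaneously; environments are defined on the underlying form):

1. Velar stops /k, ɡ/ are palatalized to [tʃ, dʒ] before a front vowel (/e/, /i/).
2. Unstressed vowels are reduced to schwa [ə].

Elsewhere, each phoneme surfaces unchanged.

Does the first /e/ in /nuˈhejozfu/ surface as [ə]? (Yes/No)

No

/e/ (between /h/ and /j/) is in the target of rule 2 but the environment (in an unstressed syllable) is not met → [e].
The actual realization is [e], not [ə].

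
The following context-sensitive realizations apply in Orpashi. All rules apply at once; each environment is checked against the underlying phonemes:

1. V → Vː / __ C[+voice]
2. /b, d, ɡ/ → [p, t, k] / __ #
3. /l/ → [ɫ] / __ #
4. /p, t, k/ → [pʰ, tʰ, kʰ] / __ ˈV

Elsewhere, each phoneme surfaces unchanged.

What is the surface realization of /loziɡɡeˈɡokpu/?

/l/ — word-initial; rule 3 does not apply here → [l].
/o/ (between /l/ and /z/) occurs before a voiced consonant → [oː] by rule 1.
/z/ (between /o/ and /i/) is unaffected → [z].
/i/ — between /z/ and /ɡ/, before a voiced consonant — surfaces as [iː] (rule 1).
/ɡ/ (between /i/ and /ɡ/) fails the environment for rule 2, so it stays [ɡ].
/ɡ/ (between /ɡ/ and /e/): rule 2 targets it, but not word-finally → unchanged [ɡ].
/e/ (between /ɡ/ and /ɡ/): before a voiced consonant, so rule 1 applies → [eː].
/ɡ/ (between /e/ and /o/) fails the environment for rule 2, so it stays [ɡ].
/o/ — between /ɡ/ and /k/; rule 1 does not apply here → [o].
/k/ (between /o/ and /p/): rule 4 targets it, but not immediately before a stressed vowel → unchanged [k].
/p/ — between /k/ and /u/; rule 4 does not apply here → [p].
/u/ — word-final; rule 1 does not apply here → [u].

[loːziːɡɡeːˈɡokpu]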